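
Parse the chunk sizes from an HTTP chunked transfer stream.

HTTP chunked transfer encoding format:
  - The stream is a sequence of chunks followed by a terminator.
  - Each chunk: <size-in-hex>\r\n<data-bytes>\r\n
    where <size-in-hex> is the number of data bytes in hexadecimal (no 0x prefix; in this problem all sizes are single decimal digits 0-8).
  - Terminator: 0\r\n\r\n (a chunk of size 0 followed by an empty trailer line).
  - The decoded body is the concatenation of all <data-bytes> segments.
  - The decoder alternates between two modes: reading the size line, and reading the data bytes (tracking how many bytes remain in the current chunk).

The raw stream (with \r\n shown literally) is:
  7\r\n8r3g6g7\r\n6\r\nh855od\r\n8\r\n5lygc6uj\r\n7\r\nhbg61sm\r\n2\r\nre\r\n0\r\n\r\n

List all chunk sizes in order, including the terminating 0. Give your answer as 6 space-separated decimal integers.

Chunk 1: stream[0..1]='7' size=0x7=7, data at stream[3..10]='8r3g6g7' -> body[0..7], body so far='8r3g6g7'
Chunk 2: stream[12..13]='6' size=0x6=6, data at stream[15..21]='h855od' -> body[7..13], body so far='8r3g6g7h855od'
Chunk 3: stream[23..24]='8' size=0x8=8, data at stream[26..34]='5lygc6uj' -> body[13..21], body so far='8r3g6g7h855od5lygc6uj'
Chunk 4: stream[36..37]='7' size=0x7=7, data at stream[39..46]='hbg61sm' -> body[21..28], body so far='8r3g6g7h855od5lygc6ujhbg61sm'
Chunk 5: stream[48..49]='2' size=0x2=2, data at stream[51..53]='re' -> body[28..30], body so far='8r3g6g7h855od5lygc6ujhbg61smre'
Chunk 6: stream[55..56]='0' size=0 (terminator). Final body='8r3g6g7h855od5lygc6ujhbg61smre' (30 bytes)

Answer: 7 6 8 7 2 0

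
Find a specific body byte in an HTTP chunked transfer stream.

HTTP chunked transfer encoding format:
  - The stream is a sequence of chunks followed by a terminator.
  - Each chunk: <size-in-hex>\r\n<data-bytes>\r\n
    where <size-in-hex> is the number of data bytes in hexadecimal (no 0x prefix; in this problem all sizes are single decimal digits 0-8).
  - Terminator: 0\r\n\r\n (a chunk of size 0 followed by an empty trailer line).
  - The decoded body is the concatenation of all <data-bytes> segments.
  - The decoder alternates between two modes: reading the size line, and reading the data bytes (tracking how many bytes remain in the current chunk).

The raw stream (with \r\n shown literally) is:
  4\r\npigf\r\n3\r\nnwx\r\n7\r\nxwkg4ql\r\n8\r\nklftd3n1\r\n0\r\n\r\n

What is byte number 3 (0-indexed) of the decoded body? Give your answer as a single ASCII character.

Chunk 1: stream[0..1]='4' size=0x4=4, data at stream[3..7]='pigf' -> body[0..4], body so far='pigf'
Chunk 2: stream[9..10]='3' size=0x3=3, data at stream[12..15]='nwx' -> body[4..7], body so far='pigfnwx'
Chunk 3: stream[17..18]='7' size=0x7=7, data at stream[20..27]='xwkg4ql' -> body[7..14], body so far='pigfnwxxwkg4ql'
Chunk 4: stream[29..30]='8' size=0x8=8, data at stream[32..40]='klftd3n1' -> body[14..22], body so far='pigfnwxxwkg4qlklftd3n1'
Chunk 5: stream[42..43]='0' size=0 (terminator). Final body='pigfnwxxwkg4qlklftd3n1' (22 bytes)
Body byte 3 = 'f'

Answer: f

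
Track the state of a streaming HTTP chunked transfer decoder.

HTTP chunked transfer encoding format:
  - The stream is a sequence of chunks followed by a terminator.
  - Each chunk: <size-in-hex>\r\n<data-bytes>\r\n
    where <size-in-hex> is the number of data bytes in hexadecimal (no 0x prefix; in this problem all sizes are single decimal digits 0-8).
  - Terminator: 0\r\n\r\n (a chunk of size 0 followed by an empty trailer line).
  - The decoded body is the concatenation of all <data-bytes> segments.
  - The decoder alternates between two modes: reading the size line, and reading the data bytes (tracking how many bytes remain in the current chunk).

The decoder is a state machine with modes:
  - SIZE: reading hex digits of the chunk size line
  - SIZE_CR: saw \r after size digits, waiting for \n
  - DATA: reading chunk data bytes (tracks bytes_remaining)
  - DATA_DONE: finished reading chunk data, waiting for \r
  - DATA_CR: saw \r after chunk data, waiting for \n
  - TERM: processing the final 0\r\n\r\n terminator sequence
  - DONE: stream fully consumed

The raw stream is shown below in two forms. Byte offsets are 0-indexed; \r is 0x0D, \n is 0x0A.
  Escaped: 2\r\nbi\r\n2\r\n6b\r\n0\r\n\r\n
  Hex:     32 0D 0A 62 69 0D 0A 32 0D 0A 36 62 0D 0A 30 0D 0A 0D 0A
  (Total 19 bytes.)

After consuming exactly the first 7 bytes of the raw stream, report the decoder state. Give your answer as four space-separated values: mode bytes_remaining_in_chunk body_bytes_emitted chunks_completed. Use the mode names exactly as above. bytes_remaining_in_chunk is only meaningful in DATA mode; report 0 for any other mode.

Byte 0 = '2': mode=SIZE remaining=0 emitted=0 chunks_done=0
Byte 1 = 0x0D: mode=SIZE_CR remaining=0 emitted=0 chunks_done=0
Byte 2 = 0x0A: mode=DATA remaining=2 emitted=0 chunks_done=0
Byte 3 = 'b': mode=DATA remaining=1 emitted=1 chunks_done=0
Byte 4 = 'i': mode=DATA_DONE remaining=0 emitted=2 chunks_done=0
Byte 5 = 0x0D: mode=DATA_CR remaining=0 emitted=2 chunks_done=0
Byte 6 = 0x0A: mode=SIZE remaining=0 emitted=2 chunks_done=1

Answer: SIZE 0 2 1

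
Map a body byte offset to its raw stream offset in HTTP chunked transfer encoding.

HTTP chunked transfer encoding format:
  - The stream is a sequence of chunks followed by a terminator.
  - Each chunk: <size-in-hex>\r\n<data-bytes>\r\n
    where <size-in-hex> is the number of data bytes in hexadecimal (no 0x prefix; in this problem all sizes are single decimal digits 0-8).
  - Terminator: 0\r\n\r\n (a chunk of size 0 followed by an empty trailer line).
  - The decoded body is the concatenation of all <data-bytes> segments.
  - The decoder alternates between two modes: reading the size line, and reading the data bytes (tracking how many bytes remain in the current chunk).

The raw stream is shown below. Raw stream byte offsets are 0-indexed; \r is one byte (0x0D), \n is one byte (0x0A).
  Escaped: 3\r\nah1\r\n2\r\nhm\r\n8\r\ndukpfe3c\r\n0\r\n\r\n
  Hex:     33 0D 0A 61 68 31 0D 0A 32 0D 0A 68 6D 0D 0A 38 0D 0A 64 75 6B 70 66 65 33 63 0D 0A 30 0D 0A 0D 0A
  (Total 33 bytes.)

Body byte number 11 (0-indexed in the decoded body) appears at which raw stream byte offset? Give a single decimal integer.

Answer: 24

Derivation:
Chunk 1: stream[0..1]='3' size=0x3=3, data at stream[3..6]='ah1' -> body[0..3], body so far='ah1'
Chunk 2: stream[8..9]='2' size=0x2=2, data at stream[11..13]='hm' -> body[3..5], body so far='ah1hm'
Chunk 3: stream[15..16]='8' size=0x8=8, data at stream[18..26]='dukpfe3c' -> body[5..13], body so far='ah1hmdukpfe3c'
Chunk 4: stream[28..29]='0' size=0 (terminator). Final body='ah1hmdukpfe3c' (13 bytes)
Body byte 11 at stream offset 24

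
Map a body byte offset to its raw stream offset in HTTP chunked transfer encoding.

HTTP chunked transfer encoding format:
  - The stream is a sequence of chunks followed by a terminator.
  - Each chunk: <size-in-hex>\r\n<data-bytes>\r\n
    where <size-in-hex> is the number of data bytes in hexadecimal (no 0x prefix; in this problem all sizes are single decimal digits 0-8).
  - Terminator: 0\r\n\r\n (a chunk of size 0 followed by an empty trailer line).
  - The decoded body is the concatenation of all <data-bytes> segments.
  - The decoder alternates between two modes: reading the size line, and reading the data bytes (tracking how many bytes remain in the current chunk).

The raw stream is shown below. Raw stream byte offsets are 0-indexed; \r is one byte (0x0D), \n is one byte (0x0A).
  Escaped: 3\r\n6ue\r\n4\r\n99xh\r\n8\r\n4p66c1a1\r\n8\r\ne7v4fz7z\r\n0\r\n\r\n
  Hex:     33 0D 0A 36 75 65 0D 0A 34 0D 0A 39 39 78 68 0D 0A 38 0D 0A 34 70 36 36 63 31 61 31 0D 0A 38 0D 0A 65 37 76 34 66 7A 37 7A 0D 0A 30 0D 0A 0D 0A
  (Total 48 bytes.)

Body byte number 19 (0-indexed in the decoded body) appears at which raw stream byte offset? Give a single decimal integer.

Chunk 1: stream[0..1]='3' size=0x3=3, data at stream[3..6]='6ue' -> body[0..3], body so far='6ue'
Chunk 2: stream[8..9]='4' size=0x4=4, data at stream[11..15]='99xh' -> body[3..7], body so far='6ue99xh'
Chunk 3: stream[17..18]='8' size=0x8=8, data at stream[20..28]='4p66c1a1' -> body[7..15], body so far='6ue99xh4p66c1a1'
Chunk 4: stream[30..31]='8' size=0x8=8, data at stream[33..41]='e7v4fz7z' -> body[15..23], body so far='6ue99xh4p66c1a1e7v4fz7z'
Chunk 5: stream[43..44]='0' size=0 (terminator). Final body='6ue99xh4p66c1a1e7v4fz7z' (23 bytes)
Body byte 19 at stream offset 37

Answer: 37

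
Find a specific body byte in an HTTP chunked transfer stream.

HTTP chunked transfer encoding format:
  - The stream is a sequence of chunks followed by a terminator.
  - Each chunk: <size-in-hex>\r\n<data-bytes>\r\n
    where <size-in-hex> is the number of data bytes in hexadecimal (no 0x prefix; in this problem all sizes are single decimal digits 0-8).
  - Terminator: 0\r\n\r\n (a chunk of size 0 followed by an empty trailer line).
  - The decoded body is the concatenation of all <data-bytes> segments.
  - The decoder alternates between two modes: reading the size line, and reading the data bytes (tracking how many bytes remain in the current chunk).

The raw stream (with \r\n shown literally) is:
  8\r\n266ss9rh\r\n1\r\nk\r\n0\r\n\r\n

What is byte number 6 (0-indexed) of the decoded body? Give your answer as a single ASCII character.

Chunk 1: stream[0..1]='8' size=0x8=8, data at stream[3..11]='266ss9rh' -> body[0..8], body so far='266ss9rh'
Chunk 2: stream[13..14]='1' size=0x1=1, data at stream[16..17]='k' -> body[8..9], body so far='266ss9rhk'
Chunk 3: stream[19..20]='0' size=0 (terminator). Final body='266ss9rhk' (9 bytes)
Body byte 6 = 'r'

Answer: r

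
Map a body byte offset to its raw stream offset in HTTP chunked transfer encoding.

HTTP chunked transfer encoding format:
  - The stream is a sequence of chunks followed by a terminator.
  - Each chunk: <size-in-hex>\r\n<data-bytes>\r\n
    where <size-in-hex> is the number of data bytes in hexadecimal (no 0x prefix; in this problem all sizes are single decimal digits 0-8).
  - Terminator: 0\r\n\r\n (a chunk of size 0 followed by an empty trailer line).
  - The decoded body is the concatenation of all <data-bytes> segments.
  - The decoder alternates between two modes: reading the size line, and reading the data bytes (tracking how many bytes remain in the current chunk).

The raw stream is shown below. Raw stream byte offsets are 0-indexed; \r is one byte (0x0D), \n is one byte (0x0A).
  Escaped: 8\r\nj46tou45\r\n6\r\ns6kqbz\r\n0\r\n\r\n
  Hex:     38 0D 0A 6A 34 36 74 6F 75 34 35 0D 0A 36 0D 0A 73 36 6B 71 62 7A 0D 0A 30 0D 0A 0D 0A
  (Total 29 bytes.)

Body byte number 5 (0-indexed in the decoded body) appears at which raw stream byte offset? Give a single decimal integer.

Answer: 8

Derivation:
Chunk 1: stream[0..1]='8' size=0x8=8, data at stream[3..11]='j46tou45' -> body[0..8], body so far='j46tou45'
Chunk 2: stream[13..14]='6' size=0x6=6, data at stream[16..22]='s6kqbz' -> body[8..14], body so far='j46tou45s6kqbz'
Chunk 3: stream[24..25]='0' size=0 (terminator). Final body='j46tou45s6kqbz' (14 bytes)
Body byte 5 at stream offset 8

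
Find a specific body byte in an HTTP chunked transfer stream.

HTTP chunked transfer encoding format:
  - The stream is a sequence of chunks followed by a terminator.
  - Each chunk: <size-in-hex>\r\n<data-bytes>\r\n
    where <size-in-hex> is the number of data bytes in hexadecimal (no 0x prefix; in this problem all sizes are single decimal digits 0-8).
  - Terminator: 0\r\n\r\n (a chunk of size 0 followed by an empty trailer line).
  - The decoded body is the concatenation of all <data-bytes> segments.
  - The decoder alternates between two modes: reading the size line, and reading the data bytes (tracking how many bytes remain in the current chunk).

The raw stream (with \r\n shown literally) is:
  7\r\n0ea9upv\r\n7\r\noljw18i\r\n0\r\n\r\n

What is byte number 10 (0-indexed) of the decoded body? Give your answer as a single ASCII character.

Chunk 1: stream[0..1]='7' size=0x7=7, data at stream[3..10]='0ea9upv' -> body[0..7], body so far='0ea9upv'
Chunk 2: stream[12..13]='7' size=0x7=7, data at stream[15..22]='oljw18i' -> body[7..14], body so far='0ea9upvoljw18i'
Chunk 3: stream[24..25]='0' size=0 (terminator). Final body='0ea9upvoljw18i' (14 bytes)
Body byte 10 = 'w'

Answer: w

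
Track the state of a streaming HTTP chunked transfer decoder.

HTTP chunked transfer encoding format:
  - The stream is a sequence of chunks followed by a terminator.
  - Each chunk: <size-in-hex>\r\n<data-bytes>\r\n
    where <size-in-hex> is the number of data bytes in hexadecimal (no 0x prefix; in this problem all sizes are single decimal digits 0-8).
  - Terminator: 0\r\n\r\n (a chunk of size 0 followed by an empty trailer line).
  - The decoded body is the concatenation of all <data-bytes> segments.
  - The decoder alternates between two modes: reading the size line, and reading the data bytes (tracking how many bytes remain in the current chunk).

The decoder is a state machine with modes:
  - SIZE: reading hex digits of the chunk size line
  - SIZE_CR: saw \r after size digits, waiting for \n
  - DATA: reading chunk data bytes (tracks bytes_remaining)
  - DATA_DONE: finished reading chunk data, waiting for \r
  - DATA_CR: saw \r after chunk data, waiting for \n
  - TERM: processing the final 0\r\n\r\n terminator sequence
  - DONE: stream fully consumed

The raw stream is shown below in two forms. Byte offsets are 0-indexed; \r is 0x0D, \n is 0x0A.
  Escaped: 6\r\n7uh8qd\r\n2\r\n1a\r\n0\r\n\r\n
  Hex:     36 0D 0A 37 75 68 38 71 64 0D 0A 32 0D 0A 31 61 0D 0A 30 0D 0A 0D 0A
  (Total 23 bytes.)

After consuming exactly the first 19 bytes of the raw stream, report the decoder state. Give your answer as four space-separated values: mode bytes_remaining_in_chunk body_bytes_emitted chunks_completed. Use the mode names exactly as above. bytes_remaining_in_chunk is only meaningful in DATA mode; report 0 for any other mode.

Byte 0 = '6': mode=SIZE remaining=0 emitted=0 chunks_done=0
Byte 1 = 0x0D: mode=SIZE_CR remaining=0 emitted=0 chunks_done=0
Byte 2 = 0x0A: mode=DATA remaining=6 emitted=0 chunks_done=0
Byte 3 = '7': mode=DATA remaining=5 emitted=1 chunks_done=0
Byte 4 = 'u': mode=DATA remaining=4 emitted=2 chunks_done=0
Byte 5 = 'h': mode=DATA remaining=3 emitted=3 chunks_done=0
Byte 6 = '8': mode=DATA remaining=2 emitted=4 chunks_done=0
Byte 7 = 'q': mode=DATA remaining=1 emitted=5 chunks_done=0
Byte 8 = 'd': mode=DATA_DONE remaining=0 emitted=6 chunks_done=0
Byte 9 = 0x0D: mode=DATA_CR remaining=0 emitted=6 chunks_done=0
Byte 10 = 0x0A: mode=SIZE remaining=0 emitted=6 chunks_done=1
Byte 11 = '2': mode=SIZE remaining=0 emitted=6 chunks_done=1
Byte 12 = 0x0D: mode=SIZE_CR remaining=0 emitted=6 chunks_done=1
Byte 13 = 0x0A: mode=DATA remaining=2 emitted=6 chunks_done=1
Byte 14 = '1': mode=DATA remaining=1 emitted=7 chunks_done=1
Byte 15 = 'a': mode=DATA_DONE remaining=0 emitted=8 chunks_done=1
Byte 16 = 0x0D: mode=DATA_CR remaining=0 emitted=8 chunks_done=1
Byte 17 = 0x0A: mode=SIZE remaining=0 emitted=8 chunks_done=2
Byte 18 = '0': mode=SIZE remaining=0 emitted=8 chunks_done=2

Answer: SIZE 0 8 2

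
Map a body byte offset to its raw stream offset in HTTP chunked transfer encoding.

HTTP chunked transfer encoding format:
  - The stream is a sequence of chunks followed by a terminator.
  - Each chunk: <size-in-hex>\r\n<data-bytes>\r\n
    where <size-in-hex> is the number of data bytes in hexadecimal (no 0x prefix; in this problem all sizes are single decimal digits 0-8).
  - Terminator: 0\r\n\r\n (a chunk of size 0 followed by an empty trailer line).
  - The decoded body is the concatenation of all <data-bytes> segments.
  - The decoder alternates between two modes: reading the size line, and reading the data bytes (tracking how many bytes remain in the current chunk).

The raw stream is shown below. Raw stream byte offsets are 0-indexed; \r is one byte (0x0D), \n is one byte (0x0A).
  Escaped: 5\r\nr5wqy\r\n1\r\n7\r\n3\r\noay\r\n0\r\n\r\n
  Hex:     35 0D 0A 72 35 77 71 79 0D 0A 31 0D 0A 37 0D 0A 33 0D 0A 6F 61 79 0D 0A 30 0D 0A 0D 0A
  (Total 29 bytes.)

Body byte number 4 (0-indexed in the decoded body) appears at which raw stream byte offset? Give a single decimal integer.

Answer: 7

Derivation:
Chunk 1: stream[0..1]='5' size=0x5=5, data at stream[3..8]='r5wqy' -> body[0..5], body so far='r5wqy'
Chunk 2: stream[10..11]='1' size=0x1=1, data at stream[13..14]='7' -> body[5..6], body so far='r5wqy7'
Chunk 3: stream[16..17]='3' size=0x3=3, data at stream[19..22]='oay' -> body[6..9], body so far='r5wqy7oay'
Chunk 4: stream[24..25]='0' size=0 (terminator). Final body='r5wqy7oay' (9 bytes)
Body byte 4 at stream offset 7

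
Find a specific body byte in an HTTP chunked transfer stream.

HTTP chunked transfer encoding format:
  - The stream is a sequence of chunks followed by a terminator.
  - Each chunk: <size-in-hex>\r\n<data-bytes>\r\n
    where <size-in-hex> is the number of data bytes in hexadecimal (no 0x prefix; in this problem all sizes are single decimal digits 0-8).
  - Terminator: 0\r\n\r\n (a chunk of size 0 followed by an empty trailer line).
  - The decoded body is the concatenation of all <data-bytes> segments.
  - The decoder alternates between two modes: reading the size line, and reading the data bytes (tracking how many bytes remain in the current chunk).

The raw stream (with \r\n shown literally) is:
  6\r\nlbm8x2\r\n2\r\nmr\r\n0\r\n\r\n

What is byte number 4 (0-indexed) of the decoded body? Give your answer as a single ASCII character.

Chunk 1: stream[0..1]='6' size=0x6=6, data at stream[3..9]='lbm8x2' -> body[0..6], body so far='lbm8x2'
Chunk 2: stream[11..12]='2' size=0x2=2, data at stream[14..16]='mr' -> body[6..8], body so far='lbm8x2mr'
Chunk 3: stream[18..19]='0' size=0 (terminator). Final body='lbm8x2mr' (8 bytes)
Body byte 4 = 'x'

Answer: x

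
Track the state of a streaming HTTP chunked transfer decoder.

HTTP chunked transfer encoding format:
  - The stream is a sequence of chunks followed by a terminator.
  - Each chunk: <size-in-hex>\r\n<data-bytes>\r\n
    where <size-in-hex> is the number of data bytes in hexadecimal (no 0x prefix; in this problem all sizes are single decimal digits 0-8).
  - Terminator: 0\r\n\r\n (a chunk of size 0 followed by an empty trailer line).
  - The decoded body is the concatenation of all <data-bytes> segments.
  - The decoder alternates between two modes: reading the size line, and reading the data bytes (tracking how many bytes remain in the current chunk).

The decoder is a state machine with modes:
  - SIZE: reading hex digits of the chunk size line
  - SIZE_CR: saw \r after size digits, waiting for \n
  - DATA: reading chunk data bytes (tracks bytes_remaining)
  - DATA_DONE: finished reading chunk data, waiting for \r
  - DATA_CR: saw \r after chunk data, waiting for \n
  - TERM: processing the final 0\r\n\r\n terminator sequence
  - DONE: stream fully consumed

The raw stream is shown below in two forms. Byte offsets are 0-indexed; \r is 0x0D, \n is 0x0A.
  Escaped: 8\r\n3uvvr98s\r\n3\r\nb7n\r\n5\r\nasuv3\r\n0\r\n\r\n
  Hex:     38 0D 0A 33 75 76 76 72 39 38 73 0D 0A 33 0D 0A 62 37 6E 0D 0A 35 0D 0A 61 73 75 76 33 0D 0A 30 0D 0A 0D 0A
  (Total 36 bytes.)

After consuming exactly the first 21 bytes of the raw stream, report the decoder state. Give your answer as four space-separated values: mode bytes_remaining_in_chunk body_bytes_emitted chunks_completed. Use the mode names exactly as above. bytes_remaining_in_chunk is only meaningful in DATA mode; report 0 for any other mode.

Answer: SIZE 0 11 2

Derivation:
Byte 0 = '8': mode=SIZE remaining=0 emitted=0 chunks_done=0
Byte 1 = 0x0D: mode=SIZE_CR remaining=0 emitted=0 chunks_done=0
Byte 2 = 0x0A: mode=DATA remaining=8 emitted=0 chunks_done=0
Byte 3 = '3': mode=DATA remaining=7 emitted=1 chunks_done=0
Byte 4 = 'u': mode=DATA remaining=6 emitted=2 chunks_done=0
Byte 5 = 'v': mode=DATA remaining=5 emitted=3 chunks_done=0
Byte 6 = 'v': mode=DATA remaining=4 emitted=4 chunks_done=0
Byte 7 = 'r': mode=DATA remaining=3 emitted=5 chunks_done=0
Byte 8 = '9': mode=DATA remaining=2 emitted=6 chunks_done=0
Byte 9 = '8': mode=DATA remaining=1 emitted=7 chunks_done=0
Byte 10 = 's': mode=DATA_DONE remaining=0 emitted=8 chunks_done=0
Byte 11 = 0x0D: mode=DATA_CR remaining=0 emitted=8 chunks_done=0
Byte 12 = 0x0A: mode=SIZE remaining=0 emitted=8 chunks_done=1
Byte 13 = '3': mode=SIZE remaining=0 emitted=8 chunks_done=1
Byte 14 = 0x0D: mode=SIZE_CR remaining=0 emitted=8 chunks_done=1
Byte 15 = 0x0A: mode=DATA remaining=3 emitted=8 chunks_done=1
Byte 16 = 'b': mode=DATA remaining=2 emitted=9 chunks_done=1
Byte 17 = '7': mode=DATA remaining=1 emitted=10 chunks_done=1
Byte 18 = 'n': mode=DATA_DONE remaining=0 emitted=11 chunks_done=1
Byte 19 = 0x0D: mode=DATA_CR remaining=0 emitted=11 chunks_done=1
Byte 20 = 0x0A: mode=SIZE remaining=0 emitted=11 chunks_done=2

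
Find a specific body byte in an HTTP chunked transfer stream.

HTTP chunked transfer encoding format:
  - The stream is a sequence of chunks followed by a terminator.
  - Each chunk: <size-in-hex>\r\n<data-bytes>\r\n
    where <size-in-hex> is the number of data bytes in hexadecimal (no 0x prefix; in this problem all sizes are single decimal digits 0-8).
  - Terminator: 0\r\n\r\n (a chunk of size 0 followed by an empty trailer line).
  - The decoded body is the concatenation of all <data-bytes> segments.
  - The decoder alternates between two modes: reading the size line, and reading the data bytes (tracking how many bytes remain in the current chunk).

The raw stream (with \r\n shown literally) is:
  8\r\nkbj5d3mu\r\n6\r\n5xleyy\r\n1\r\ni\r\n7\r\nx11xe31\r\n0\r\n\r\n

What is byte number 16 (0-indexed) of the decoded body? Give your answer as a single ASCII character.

Answer: 1

Derivation:
Chunk 1: stream[0..1]='8' size=0x8=8, data at stream[3..11]='kbj5d3mu' -> body[0..8], body so far='kbj5d3mu'
Chunk 2: stream[13..14]='6' size=0x6=6, data at stream[16..22]='5xleyy' -> body[8..14], body so far='kbj5d3mu5xleyy'
Chunk 3: stream[24..25]='1' size=0x1=1, data at stream[27..28]='i' -> body[14..15], body so far='kbj5d3mu5xleyyi'
Chunk 4: stream[30..31]='7' size=0x7=7, data at stream[33..40]='x11xe31' -> body[15..22], body so far='kbj5d3mu5xleyyix11xe31'
Chunk 5: stream[42..43]='0' size=0 (terminator). Final body='kbj5d3mu5xleyyix11xe31' (22 bytes)
Body byte 16 = '1'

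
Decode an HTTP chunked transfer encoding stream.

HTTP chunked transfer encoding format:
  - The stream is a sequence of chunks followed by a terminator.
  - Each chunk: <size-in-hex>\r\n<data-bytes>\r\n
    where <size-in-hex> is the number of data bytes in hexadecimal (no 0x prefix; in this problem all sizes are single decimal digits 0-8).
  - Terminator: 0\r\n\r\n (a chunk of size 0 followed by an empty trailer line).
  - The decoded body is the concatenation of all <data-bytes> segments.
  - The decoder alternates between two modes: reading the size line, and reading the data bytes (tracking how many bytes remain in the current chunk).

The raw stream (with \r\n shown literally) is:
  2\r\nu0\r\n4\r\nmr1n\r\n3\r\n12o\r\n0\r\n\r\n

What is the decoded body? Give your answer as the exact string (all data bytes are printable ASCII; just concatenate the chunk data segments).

Chunk 1: stream[0..1]='2' size=0x2=2, data at stream[3..5]='u0' -> body[0..2], body so far='u0'
Chunk 2: stream[7..8]='4' size=0x4=4, data at stream[10..14]='mr1n' -> body[2..6], body so far='u0mr1n'
Chunk 3: stream[16..17]='3' size=0x3=3, data at stream[19..22]='12o' -> body[6..9], body so far='u0mr1n12o'
Chunk 4: stream[24..25]='0' size=0 (terminator). Final body='u0mr1n12o' (9 bytes)

Answer: u0mr1n12o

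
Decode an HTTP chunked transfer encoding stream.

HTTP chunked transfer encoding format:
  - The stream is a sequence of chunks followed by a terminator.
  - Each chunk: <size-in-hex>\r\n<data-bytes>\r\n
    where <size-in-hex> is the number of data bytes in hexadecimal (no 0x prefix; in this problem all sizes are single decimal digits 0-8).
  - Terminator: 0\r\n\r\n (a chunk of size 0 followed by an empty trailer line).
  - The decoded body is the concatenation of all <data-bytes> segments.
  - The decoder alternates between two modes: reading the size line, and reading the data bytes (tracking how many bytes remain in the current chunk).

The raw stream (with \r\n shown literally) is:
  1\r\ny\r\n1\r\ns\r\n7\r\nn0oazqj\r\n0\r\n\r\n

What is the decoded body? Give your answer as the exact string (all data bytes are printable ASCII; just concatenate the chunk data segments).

Chunk 1: stream[0..1]='1' size=0x1=1, data at stream[3..4]='y' -> body[0..1], body so far='y'
Chunk 2: stream[6..7]='1' size=0x1=1, data at stream[9..10]='s' -> body[1..2], body so far='ys'
Chunk 3: stream[12..13]='7' size=0x7=7, data at stream[15..22]='n0oazqj' -> body[2..9], body so far='ysn0oazqj'
Chunk 4: stream[24..25]='0' size=0 (terminator). Final body='ysn0oazqj' (9 bytes)

Answer: ysn0oazqj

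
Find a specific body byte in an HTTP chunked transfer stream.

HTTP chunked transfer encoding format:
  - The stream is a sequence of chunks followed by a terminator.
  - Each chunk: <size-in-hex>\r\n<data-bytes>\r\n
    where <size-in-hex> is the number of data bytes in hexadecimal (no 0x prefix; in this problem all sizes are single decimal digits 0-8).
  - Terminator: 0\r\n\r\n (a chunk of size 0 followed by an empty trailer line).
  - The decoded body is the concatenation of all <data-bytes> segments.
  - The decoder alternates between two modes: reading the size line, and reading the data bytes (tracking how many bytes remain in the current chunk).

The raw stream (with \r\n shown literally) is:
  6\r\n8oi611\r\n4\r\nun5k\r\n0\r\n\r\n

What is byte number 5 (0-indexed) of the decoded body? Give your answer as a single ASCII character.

Chunk 1: stream[0..1]='6' size=0x6=6, data at stream[3..9]='8oi611' -> body[0..6], body so far='8oi611'
Chunk 2: stream[11..12]='4' size=0x4=4, data at stream[14..18]='un5k' -> body[6..10], body so far='8oi611un5k'
Chunk 3: stream[20..21]='0' size=0 (terminator). Final body='8oi611un5k' (10 bytes)
Body byte 5 = '1'

Answer: 1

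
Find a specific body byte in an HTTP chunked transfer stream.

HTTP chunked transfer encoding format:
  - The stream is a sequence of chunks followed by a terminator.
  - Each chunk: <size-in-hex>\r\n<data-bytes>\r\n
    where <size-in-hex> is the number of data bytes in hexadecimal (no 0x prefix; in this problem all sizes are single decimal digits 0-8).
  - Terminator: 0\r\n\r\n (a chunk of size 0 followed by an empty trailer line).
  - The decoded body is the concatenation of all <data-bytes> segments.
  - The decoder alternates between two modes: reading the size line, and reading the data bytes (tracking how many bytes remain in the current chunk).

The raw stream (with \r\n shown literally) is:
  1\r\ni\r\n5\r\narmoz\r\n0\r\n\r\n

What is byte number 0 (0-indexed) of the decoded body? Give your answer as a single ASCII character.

Answer: i

Derivation:
Chunk 1: stream[0..1]='1' size=0x1=1, data at stream[3..4]='i' -> body[0..1], body so far='i'
Chunk 2: stream[6..7]='5' size=0x5=5, data at stream[9..14]='armoz' -> body[1..6], body so far='iarmoz'
Chunk 3: stream[16..17]='0' size=0 (terminator). Final body='iarmoz' (6 bytes)
Body byte 0 = 'i'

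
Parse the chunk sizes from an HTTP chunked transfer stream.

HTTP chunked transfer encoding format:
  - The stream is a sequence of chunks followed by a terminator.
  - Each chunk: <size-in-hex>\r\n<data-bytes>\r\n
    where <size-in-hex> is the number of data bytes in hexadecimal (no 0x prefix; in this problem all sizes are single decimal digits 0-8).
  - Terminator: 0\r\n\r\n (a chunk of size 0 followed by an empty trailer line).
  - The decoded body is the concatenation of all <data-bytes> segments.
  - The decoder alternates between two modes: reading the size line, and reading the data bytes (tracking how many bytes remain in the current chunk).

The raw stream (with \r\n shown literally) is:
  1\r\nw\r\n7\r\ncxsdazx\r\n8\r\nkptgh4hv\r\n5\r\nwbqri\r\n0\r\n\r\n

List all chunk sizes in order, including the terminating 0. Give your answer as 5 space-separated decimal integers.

Answer: 1 7 8 5 0

Derivation:
Chunk 1: stream[0..1]='1' size=0x1=1, data at stream[3..4]='w' -> body[0..1], body so far='w'
Chunk 2: stream[6..7]='7' size=0x7=7, data at stream[9..16]='cxsdazx' -> body[1..8], body so far='wcxsdazx'
Chunk 3: stream[18..19]='8' size=0x8=8, data at stream[21..29]='kptgh4hv' -> body[8..16], body so far='wcxsdazxkptgh4hv'
Chunk 4: stream[31..32]='5' size=0x5=5, data at stream[34..39]='wbqri' -> body[16..21], body so far='wcxsdazxkptgh4hvwbqri'
Chunk 5: stream[41..42]='0' size=0 (terminator). Final body='wcxsdazxkptgh4hvwbqri' (21 bytes)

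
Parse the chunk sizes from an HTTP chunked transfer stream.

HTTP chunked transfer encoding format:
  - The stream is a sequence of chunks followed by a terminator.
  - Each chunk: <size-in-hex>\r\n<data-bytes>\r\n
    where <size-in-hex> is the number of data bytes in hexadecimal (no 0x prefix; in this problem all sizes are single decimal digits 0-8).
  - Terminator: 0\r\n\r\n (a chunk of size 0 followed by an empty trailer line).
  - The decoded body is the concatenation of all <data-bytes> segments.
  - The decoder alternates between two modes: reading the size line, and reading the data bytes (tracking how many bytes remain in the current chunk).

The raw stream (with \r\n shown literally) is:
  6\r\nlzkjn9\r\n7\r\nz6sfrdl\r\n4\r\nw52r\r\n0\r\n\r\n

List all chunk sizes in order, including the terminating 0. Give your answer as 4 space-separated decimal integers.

Answer: 6 7 4 0

Derivation:
Chunk 1: stream[0..1]='6' size=0x6=6, data at stream[3..9]='lzkjn9' -> body[0..6], body so far='lzkjn9'
Chunk 2: stream[11..12]='7' size=0x7=7, data at stream[14..21]='z6sfrdl' -> body[6..13], body so far='lzkjn9z6sfrdl'
Chunk 3: stream[23..24]='4' size=0x4=4, data at stream[26..30]='w52r' -> body[13..17], body so far='lzkjn9z6sfrdlw52r'
Chunk 4: stream[32..33]='0' size=0 (terminator). Final body='lzkjn9z6sfrdlw52r' (17 bytes)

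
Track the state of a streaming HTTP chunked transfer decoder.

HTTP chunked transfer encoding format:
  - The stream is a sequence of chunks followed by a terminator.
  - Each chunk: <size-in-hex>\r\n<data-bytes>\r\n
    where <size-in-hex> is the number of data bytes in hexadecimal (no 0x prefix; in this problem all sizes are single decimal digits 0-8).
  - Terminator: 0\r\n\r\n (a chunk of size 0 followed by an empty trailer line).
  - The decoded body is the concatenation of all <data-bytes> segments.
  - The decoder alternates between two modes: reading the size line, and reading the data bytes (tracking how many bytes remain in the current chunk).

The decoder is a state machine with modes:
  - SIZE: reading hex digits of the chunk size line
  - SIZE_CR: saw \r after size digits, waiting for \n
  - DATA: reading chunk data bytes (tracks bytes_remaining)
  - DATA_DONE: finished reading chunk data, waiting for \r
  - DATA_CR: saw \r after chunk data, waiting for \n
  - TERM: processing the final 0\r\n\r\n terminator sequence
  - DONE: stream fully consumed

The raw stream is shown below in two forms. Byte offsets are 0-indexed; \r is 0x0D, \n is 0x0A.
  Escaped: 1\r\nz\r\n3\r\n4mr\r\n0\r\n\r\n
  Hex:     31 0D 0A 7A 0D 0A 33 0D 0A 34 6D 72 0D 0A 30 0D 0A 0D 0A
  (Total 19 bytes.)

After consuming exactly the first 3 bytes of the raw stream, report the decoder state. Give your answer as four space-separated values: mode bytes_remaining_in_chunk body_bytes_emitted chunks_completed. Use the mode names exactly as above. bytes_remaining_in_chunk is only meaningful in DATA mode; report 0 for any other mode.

Byte 0 = '1': mode=SIZE remaining=0 emitted=0 chunks_done=0
Byte 1 = 0x0D: mode=SIZE_CR remaining=0 emitted=0 chunks_done=0
Byte 2 = 0x0A: mode=DATA remaining=1 emitted=0 chunks_done=0

Answer: DATA 1 0 0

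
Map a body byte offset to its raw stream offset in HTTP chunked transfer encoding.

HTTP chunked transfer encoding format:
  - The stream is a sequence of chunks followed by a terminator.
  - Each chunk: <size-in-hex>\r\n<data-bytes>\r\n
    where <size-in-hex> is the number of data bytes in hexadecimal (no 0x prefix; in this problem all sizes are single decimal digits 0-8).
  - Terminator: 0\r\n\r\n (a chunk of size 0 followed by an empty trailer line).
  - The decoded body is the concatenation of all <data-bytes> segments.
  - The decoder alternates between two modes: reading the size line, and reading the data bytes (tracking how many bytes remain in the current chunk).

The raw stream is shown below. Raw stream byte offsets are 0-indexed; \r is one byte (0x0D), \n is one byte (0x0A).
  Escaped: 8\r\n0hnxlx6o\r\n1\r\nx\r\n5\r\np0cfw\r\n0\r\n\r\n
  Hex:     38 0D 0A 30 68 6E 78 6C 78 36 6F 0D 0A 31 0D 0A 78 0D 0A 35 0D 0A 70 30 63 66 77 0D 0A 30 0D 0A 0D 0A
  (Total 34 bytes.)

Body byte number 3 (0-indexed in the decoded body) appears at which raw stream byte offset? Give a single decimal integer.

Answer: 6

Derivation:
Chunk 1: stream[0..1]='8' size=0x8=8, data at stream[3..11]='0hnxlx6o' -> body[0..8], body so far='0hnxlx6o'
Chunk 2: stream[13..14]='1' size=0x1=1, data at stream[16..17]='x' -> body[8..9], body so far='0hnxlx6ox'
Chunk 3: stream[19..20]='5' size=0x5=5, data at stream[22..27]='p0cfw' -> body[9..14], body so far='0hnxlx6oxp0cfw'
Chunk 4: stream[29..30]='0' size=0 (terminator). Final body='0hnxlx6oxp0cfw' (14 bytes)
Body byte 3 at stream offset 6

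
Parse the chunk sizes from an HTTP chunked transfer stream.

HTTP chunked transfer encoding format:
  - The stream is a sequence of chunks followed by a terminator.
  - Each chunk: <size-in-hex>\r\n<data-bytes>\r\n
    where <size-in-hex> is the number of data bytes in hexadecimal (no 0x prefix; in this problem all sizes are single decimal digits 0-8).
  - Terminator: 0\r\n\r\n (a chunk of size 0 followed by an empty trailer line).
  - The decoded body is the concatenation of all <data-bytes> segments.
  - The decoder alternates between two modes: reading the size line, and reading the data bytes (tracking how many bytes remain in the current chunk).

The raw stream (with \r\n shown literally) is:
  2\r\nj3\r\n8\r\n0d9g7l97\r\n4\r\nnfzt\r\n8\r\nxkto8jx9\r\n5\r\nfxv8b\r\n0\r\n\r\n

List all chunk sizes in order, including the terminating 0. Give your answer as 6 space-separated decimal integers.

Chunk 1: stream[0..1]='2' size=0x2=2, data at stream[3..5]='j3' -> body[0..2], body so far='j3'
Chunk 2: stream[7..8]='8' size=0x8=8, data at stream[10..18]='0d9g7l97' -> body[2..10], body so far='j30d9g7l97'
Chunk 3: stream[20..21]='4' size=0x4=4, data at stream[23..27]='nfzt' -> body[10..14], body so far='j30d9g7l97nfzt'
Chunk 4: stream[29..30]='8' size=0x8=8, data at stream[32..40]='xkto8jx9' -> body[14..22], body so far='j30d9g7l97nfztxkto8jx9'
Chunk 5: stream[42..43]='5' size=0x5=5, data at stream[45..50]='fxv8b' -> body[22..27], body so far='j30d9g7l97nfztxkto8jx9fxv8b'
Chunk 6: stream[52..53]='0' size=0 (terminator). Final body='j30d9g7l97nfztxkto8jx9fxv8b' (27 bytes)

Answer: 2 8 4 8 5 0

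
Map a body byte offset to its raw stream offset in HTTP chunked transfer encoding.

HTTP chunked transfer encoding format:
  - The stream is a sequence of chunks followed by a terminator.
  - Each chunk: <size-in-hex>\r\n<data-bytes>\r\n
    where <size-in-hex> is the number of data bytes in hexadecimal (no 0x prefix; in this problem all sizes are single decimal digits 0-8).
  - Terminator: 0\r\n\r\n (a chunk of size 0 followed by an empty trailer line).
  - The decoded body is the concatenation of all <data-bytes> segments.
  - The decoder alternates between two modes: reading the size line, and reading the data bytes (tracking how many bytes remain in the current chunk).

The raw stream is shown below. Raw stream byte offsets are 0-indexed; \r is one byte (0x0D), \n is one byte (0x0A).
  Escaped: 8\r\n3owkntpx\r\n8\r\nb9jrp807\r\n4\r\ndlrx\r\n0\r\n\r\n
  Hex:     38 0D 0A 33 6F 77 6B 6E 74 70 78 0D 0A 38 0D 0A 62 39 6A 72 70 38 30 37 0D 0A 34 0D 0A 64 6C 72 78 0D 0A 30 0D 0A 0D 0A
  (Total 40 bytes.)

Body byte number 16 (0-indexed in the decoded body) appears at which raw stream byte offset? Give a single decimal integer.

Answer: 29

Derivation:
Chunk 1: stream[0..1]='8' size=0x8=8, data at stream[3..11]='3owkntpx' -> body[0..8], body so far='3owkntpx'
Chunk 2: stream[13..14]='8' size=0x8=8, data at stream[16..24]='b9jrp807' -> body[8..16], body so far='3owkntpxb9jrp807'
Chunk 3: stream[26..27]='4' size=0x4=4, data at stream[29..33]='dlrx' -> body[16..20], body so far='3owkntpxb9jrp807dlrx'
Chunk 4: stream[35..36]='0' size=0 (terminator). Final body='3owkntpxb9jrp807dlrx' (20 bytes)
Body byte 16 at stream offset 29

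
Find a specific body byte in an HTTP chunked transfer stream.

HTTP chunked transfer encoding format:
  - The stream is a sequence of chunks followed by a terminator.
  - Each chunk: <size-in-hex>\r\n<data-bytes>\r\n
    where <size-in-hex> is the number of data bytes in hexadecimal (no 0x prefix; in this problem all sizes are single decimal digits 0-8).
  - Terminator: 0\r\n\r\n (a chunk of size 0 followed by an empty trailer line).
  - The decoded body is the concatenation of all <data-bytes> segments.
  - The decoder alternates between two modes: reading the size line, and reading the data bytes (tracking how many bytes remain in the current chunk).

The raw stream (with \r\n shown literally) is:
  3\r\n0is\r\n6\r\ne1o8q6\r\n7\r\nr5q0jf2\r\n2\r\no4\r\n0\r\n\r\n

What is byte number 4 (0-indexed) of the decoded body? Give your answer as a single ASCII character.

Chunk 1: stream[0..1]='3' size=0x3=3, data at stream[3..6]='0is' -> body[0..3], body so far='0is'
Chunk 2: stream[8..9]='6' size=0x6=6, data at stream[11..17]='e1o8q6' -> body[3..9], body so far='0ise1o8q6'
Chunk 3: stream[19..20]='7' size=0x7=7, data at stream[22..29]='r5q0jf2' -> body[9..16], body so far='0ise1o8q6r5q0jf2'
Chunk 4: stream[31..32]='2' size=0x2=2, data at stream[34..36]='o4' -> body[16..18], body so far='0ise1o8q6r5q0jf2o4'
Chunk 5: stream[38..39]='0' size=0 (terminator). Final body='0ise1o8q6r5q0jf2o4' (18 bytes)
Body byte 4 = '1'

Answer: 1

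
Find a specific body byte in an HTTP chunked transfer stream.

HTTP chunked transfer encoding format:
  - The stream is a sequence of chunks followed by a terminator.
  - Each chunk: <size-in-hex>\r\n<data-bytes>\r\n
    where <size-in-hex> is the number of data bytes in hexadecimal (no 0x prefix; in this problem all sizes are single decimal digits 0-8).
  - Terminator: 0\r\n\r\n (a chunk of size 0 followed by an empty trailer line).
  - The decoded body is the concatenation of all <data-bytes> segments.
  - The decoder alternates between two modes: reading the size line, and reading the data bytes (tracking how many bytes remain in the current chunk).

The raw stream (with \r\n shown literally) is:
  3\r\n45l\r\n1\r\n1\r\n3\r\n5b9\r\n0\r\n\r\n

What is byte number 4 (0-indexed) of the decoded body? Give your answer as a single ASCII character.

Answer: 5

Derivation:
Chunk 1: stream[0..1]='3' size=0x3=3, data at stream[3..6]='45l' -> body[0..3], body so far='45l'
Chunk 2: stream[8..9]='1' size=0x1=1, data at stream[11..12]='1' -> body[3..4], body so far='45l1'
Chunk 3: stream[14..15]='3' size=0x3=3, data at stream[17..20]='5b9' -> body[4..7], body so far='45l15b9'
Chunk 4: stream[22..23]='0' size=0 (terminator). Final body='45l15b9' (7 bytes)
Body byte 4 = '5'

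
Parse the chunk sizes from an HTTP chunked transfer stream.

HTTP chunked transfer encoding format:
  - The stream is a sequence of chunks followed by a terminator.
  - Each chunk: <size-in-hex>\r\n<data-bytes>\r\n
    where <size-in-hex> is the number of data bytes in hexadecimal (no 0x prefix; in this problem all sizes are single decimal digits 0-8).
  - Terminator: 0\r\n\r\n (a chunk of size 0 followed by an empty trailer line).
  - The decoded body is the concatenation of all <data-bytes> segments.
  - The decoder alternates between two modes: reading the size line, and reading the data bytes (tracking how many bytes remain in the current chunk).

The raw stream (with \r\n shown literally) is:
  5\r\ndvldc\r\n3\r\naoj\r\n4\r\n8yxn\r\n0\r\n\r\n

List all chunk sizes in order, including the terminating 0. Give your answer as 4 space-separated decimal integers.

Answer: 5 3 4 0

Derivation:
Chunk 1: stream[0..1]='5' size=0x5=5, data at stream[3..8]='dvldc' -> body[0..5], body so far='dvldc'
Chunk 2: stream[10..11]='3' size=0x3=3, data at stream[13..16]='aoj' -> body[5..8], body so far='dvldcaoj'
Chunk 3: stream[18..19]='4' size=0x4=4, data at stream[21..25]='8yxn' -> body[8..12], body so far='dvldcaoj8yxn'
Chunk 4: stream[27..28]='0' size=0 (terminator). Final body='dvldcaoj8yxn' (12 bytes)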